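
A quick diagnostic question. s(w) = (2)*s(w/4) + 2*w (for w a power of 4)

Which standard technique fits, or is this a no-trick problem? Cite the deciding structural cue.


Verdict: the master substitution — divide-the-index recursion (w/4 inside the call) straightens out once the index is rewritten as 4^m.


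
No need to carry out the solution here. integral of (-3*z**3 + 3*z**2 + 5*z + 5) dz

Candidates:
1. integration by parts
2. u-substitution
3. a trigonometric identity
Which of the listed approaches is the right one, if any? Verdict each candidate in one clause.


Best approach: no special technique — the integrand is a sum of constant multiples of powers of z — integrate term by term.
- integration by parts — parts would only shuffle a directly integrable integrand.
- u-substitution: no substitution does more than relabel what direct integration already handles.
- a trigonometric identity — no sine or cosine appears, so there is nothing for a trigonometric identity to act on.


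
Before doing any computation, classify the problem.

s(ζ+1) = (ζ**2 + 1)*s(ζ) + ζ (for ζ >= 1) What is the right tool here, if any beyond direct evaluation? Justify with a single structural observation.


Technique: a summation factor — the coefficient ζ**2 + 1 drifts with the index, so no fixed root exists; normalizing by the cumulative product telescopes it.


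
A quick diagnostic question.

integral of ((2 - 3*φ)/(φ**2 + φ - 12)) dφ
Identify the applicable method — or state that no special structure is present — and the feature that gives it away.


Verdict: partial fractions — rational integrand, reducible denominator φ**2 + φ - 12: decompose first, integrate second.


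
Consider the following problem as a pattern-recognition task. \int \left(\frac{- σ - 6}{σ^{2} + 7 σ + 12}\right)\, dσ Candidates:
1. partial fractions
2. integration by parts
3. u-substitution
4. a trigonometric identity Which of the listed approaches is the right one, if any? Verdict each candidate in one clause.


Technique: partial fractions — with σ^{2} + 7 σ + 12 factorable and the degree on top strictly smaller, simple-fraction decomposition is immediate.
- partial fractions: yes — fits the structure here.
- integration by parts — there is no nonconstant-polynomial-times-kernel split with an exp, sine, cosine (degree-1 argument), or logarithm partner.
- u-substitution: no subexpression of the integrand pairs with its own derivative as a factor — individual terms may offer their own substitutions, but any change of variable covering the whole integral would have to be constructed from outside the expression.
- a trigonometric identity: no sine or cosine appears, so there is nothing for a trigonometric identity to act on.


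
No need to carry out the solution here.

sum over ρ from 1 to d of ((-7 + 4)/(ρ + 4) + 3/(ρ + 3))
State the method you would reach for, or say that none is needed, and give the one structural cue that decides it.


Method: telescoping — difference-of-shifts structure (each term adds 3/(ρ + 3), then subtracts its one-index-advanced value, which the following term adds back) leaves only the first and last pieces standing.


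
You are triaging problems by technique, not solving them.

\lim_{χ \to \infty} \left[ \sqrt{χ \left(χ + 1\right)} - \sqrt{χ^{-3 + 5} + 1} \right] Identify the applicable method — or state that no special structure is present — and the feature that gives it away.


Verdict: conjugate multiplication — this difference gives up after one conjugate multiplication — the radical structure cancels against its conjugate.


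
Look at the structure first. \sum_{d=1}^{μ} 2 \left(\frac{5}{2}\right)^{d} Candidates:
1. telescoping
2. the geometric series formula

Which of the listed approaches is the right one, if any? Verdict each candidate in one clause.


Best approach: the geometric series formula — the ratio of consecutive terms is the constant \frac{5}{2}, independent of the index — a geometric sum.
- telescoping — computed from the summand as displayed, the partial sums build up without the pairwise collapse telescoping exploits.
- the geometric series formula: yes, a natural case for it.


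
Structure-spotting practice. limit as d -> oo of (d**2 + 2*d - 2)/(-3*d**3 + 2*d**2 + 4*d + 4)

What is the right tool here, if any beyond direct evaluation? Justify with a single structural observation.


Diagnosis: dominant-term comparison — as d grows, only the highest-degree terms matter — compare leading terms and read the limit off. Viewed as a single quotient this is an ∞/∞ form — an at-infinity application of l'Hôpital's rule would also resolve it; comparing leading growth reads the answer without differentiating.


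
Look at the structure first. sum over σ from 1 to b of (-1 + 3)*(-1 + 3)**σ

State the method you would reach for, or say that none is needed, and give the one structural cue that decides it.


Diagnosis: the geometric series formula — consecutive terms stand in a fixed index-free ratio — the geometric sum formula closes it.


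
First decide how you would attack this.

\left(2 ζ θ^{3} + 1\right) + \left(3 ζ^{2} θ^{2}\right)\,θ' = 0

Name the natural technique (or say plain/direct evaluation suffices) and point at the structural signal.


Diagnosis: the exact-equation method — checking ∂/∂θ of 2 ζ θ^{3} + 1 against ∂/∂ζ of 3 ζ^{2} θ^{2}: they match — the equation is exact as it stands.


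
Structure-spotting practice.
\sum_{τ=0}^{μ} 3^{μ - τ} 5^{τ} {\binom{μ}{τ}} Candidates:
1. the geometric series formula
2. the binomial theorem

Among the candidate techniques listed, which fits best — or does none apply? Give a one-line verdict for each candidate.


Method: the binomial theorem — the summand is term τ of a binomial expansion in 5 and 3; the whole sum is a single power.
- the geometric series formula: the term-to-term ratio drifts with the index — the one thing the geometric formula cannot absorb.
- the binomial theorem: a fit — the right tool for this form.


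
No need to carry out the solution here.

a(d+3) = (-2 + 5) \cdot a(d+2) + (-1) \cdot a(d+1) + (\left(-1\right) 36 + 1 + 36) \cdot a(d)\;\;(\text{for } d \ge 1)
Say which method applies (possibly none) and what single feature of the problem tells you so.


Technique: the characteristic-root method — the recurrence treats every index alike (constant coefficients, no forcing) — precisely the regime where r^d trials close it.


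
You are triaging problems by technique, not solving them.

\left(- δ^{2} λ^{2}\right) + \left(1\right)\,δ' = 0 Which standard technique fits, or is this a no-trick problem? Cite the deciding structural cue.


Best approach: separation of variables — the slope splits multiplicatively: λ^{2} carrying all λ-dependence times δ^{2} carrying all δ-dependence — separate and integrate.


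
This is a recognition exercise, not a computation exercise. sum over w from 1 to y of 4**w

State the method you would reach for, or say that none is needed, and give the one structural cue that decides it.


Diagnosis: the geometric series formula — each term is 4 times the previous one, so the geometric-series formula applies directly.


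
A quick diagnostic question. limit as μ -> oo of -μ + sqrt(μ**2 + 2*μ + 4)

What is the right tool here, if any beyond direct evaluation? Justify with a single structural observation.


Method: conjugate multiplication — this difference gives up after one conjugate multiplication — the radical structure cancels against its conjugate.


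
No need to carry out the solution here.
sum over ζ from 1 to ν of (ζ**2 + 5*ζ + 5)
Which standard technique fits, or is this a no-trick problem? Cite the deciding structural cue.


Diagnosis: no special technique — recognize the absence of structure: constant-multiple powers of ζ summed plainly, no special method required.


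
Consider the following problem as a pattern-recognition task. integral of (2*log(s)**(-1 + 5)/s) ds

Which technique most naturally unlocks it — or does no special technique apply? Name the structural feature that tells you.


Verdict: u-substitution — the only nontrivial dependence routes through log(s), whose derivative supplies the leftover factor up to a constant multiple — u = log(s) flattens it.


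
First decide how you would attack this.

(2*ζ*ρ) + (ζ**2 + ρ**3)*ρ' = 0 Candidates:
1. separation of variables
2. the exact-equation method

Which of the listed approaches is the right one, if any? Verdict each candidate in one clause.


Method: the exact-equation method — the mixed-partials test passes for 2*ζ*ρ and ζ**2 + ρ**3, so a potential function exists as presented.
- separation of variables: no algebra isolates the independent variable on one side and the unknown on the other.
- the exact-equation method — a fit — the right tool for this form.


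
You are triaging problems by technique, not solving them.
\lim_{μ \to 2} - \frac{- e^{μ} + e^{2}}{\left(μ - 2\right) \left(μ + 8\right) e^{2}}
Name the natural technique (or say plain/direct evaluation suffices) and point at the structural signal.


Verdict: l'Hôpital's rule (0/0) — plug in 2: top and bottom both hit zero, so differentiate each and retry. The standard small-argument limits would also carry it; the rule is the systematic route.


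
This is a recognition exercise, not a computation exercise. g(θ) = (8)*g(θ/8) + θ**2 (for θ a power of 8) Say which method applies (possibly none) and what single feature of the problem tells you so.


Method: the master substitution — the argument contracts 8-fold per step: reindex θ exponentially and solve the linear recurrence in the new index.


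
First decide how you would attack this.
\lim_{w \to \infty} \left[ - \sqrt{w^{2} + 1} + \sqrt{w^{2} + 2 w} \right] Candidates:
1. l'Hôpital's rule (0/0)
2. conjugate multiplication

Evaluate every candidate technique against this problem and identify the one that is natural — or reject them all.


Method: conjugate multiplication — this difference gives up after one conjugate multiplication — the radical structure cancels against its conjugate.
- l'Hôpital's rule (0/0) — substitution produces ∞ − ∞ rather than a vanishing quotient; the rule needs a 0/0 ratio to act on.
- conjugate multiplication — yes, a natural case for it.


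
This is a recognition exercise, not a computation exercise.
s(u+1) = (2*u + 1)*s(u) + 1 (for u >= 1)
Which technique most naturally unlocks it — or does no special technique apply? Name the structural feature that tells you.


Verdict: a summation factor — one step of memory with a weight 2*u + 1 that changes as the index grows — the summation-factor construction is built for this.


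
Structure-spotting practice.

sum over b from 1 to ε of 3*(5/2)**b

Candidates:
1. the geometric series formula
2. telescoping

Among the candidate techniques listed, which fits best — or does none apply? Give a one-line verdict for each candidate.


Diagnosis: the geometric series formula — each summand is the previous one scaled by 5/2; that constant multiplier is itself the geometric structure.
- the geometric series formula — applicable, and directly so.
- telescoping — computed from the summand as displayed, the partial sums build up without the pairwise collapse telescoping exploits.


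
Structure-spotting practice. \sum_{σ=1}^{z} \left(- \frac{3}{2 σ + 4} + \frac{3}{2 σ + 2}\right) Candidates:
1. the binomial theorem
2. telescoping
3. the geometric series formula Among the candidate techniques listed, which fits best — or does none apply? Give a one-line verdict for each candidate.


Verdict: telescoping — spot the paired structure — each term adds \frac{3}{2 σ + 2} and subtracts its successor value, which the next term restores: the definition of a telescoping chain.
- the binomial theorem: no binomial coefficients pair with matched powers.
- telescoping: applicable, and directly so.
- the geometric series formula — the term-to-term ratio changes with the index, so the geometric formula cannot close it.


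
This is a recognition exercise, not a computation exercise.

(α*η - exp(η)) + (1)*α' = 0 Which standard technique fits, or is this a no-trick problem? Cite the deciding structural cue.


Best approach: a linear integrating factor — α appears only to the first power with coefficient η — the classic integrating-factor setup.


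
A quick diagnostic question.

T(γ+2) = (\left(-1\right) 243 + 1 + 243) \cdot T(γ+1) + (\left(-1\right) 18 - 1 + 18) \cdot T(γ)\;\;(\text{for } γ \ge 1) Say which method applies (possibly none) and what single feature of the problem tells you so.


Best approach: the characteristic-root method — this is the constant-coefficient homogeneous case — the whole solution in γ reduces to a polynomial's roots.


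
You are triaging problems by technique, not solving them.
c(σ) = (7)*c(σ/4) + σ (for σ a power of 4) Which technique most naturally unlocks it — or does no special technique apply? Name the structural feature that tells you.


Best approach: the master substitution — the recursive call is at index σ/4 rather than a shift, a divide-and-conquer shape — substituting σ = 4^m linearizes it.


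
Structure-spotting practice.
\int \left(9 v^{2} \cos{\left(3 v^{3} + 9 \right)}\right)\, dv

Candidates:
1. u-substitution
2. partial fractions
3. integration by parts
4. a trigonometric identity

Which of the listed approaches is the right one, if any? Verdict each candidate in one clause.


Method: u-substitution — gathered as a product, the integrand carries the factor 9 v^{2} — up to a constant, the derivative of the inner expression 3 v^{3} + 9 — so u = 3 v^{3} + 9 collapses the integral.
- u-substitution: applicable, and directly so.
- partial fractions: there is no rational-function structure to decompose.
- integration by parts — a polynomial factor is present, but its partner is not an exp, sine, or cosine of a degree-1 argument, nor a logarithm.
- a trigonometric identity — no even trigonometric power and no product of distinct frequencies to rewrite.


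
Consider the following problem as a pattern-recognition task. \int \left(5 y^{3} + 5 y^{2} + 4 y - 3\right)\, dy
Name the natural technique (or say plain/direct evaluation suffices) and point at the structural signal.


Best approach: no special technique — a term-by-term power-rule job in y; no substitution or rearrangement earns its keep here.


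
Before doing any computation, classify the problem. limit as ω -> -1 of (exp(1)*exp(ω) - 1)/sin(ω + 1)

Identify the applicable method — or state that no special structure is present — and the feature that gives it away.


Technique: l'Hôpital's rule (0/0) — numerator and denominator both vanish at -1 — a genuine 0/0 form, which is exactly when l'Hôpital applies. One could equally expand both pieces locally and compare leading terms; the rule does that in one stroke.


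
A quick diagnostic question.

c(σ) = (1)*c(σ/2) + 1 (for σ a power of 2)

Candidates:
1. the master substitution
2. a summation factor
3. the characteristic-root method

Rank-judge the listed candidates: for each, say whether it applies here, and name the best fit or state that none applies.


Technique: the master substitution — the argument shrinks by the factor 2, so measure the index on a logarithmic scale and the recursion becomes a shift.
- the master substitution — yes, a natural case for it.
- a summation factor — the recursion divides its index rather than shifting it — there is no previous-term chain for a summation factor to telescope.
- the characteristic-root method: a divided-index call is not the fixed-shift linear shape that characteristic roots solve.


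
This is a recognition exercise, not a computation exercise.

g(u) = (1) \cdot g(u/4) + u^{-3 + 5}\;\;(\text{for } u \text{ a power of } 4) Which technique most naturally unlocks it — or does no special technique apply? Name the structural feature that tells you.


Diagnosis: the master substitution — the argument shrinks by the factor 4, so measure the index on a logarithmic scale and the recursion becomes a shift.


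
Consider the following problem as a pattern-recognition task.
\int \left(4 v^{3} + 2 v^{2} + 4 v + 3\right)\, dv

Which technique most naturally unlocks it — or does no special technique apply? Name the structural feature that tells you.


Method: no special technique — scan for structure and find none: constant multiples of powers of v, integrate directly.


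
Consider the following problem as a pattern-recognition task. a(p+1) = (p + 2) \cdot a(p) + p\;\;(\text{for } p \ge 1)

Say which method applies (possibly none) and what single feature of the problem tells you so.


Diagnosis: a summation factor — because the multiplier p + 2 is index-dependent, divide through by its running product and sum the resulting differences.


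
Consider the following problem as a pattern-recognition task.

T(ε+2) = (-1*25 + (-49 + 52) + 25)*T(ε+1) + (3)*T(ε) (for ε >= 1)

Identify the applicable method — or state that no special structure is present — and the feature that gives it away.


Method: the characteristic-root method — fixed numeric weights on consecutive terms and no forcing term added: the root method in its home territory.


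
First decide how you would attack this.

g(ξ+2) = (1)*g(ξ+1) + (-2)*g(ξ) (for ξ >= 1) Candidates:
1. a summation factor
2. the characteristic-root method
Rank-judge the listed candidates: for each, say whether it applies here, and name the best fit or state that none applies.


Best approach: the characteristic-root method — linear, homogeneous, constant coefficients: solutions of the form r^ξ exist — find the roots of the characteristic polynomial.
- a summation factor — a summation factor telescopes one-step recursions; this one carries higher-order memory.
- the characteristic-root method — yes, a natural case for it.


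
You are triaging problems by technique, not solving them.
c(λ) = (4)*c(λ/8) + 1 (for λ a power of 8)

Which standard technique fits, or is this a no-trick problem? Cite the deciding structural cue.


Verdict: the master substitution — treat m = log base 8 of λ as the new clock: one recursion step advances m by one while λ scales by 8.


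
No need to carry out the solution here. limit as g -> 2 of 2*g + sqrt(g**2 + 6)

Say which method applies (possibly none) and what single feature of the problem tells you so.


Best approach: no special technique — nothing blocks direct substitution at 2: plug in and finish.


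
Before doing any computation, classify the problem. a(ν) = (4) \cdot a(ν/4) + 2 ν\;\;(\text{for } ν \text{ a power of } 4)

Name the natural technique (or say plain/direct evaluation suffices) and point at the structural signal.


Technique: the master substitution — the argument shrinks by the factor 4, so measure the index on a logarithmic scale and the recursion becomes a shift.


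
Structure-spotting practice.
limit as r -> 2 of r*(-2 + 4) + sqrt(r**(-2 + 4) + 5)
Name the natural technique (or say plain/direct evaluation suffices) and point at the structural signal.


Verdict: no special technique — no zero denominators, no indeterminate clash at 2 — substitute and read off the value.


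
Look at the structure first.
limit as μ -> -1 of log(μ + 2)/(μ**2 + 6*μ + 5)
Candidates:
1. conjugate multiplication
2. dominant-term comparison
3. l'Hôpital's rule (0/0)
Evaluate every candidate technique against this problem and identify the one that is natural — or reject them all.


Best approach: l'Hôpital's rule (0/0) — substituting -1 gives 0 over 0; differentiate top and bottom once and re-evaluate. Expanding numerator and denominator to first order gives the same value — the rule automates exactly that.
- conjugate multiplication: rationalization has no target — no divergent radical difference appears.
- dominant-term comparison — this limit is not decided by comparing polynomial growth at infinity.
- l'Hôpital's rule (0/0): yes — fits the structure here.


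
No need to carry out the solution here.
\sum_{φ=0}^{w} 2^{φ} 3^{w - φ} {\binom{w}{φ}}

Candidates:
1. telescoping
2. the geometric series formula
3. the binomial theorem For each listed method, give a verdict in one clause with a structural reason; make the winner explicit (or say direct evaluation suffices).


Verdict: the binomial theorem — {\binom{w}{φ}} weighting matched powers of 2 and 3 is the expanded form of (2 + 3)^w — fold it back up.
- telescoping: writing out consecutive terms as given produces no pairwise cancellation.
- the geometric series formula: the term-to-term ratio changes with the index, so the geometric formula cannot close it.
- the binomial theorem — a fit — the right tool for this form.


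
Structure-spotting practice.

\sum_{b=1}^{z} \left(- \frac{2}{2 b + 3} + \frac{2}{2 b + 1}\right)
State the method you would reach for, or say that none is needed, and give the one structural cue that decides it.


Technique: telescoping — a difference of consecutive values of one function (\frac{2}{2 b + 1} at one index and the next) — telescoping by construction.


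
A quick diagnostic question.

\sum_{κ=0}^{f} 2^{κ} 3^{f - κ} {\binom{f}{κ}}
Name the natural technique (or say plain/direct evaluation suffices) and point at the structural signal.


Best approach: the binomial theorem — binomial coefficients against complementary powers of 2 and 3: recognize the binomial expansion and resum.


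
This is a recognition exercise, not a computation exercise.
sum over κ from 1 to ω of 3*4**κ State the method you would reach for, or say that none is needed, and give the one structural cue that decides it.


Best approach: the geometric series formula — term-over-term division gives 4 every time — index-free ratio, geometric sum formula applies.


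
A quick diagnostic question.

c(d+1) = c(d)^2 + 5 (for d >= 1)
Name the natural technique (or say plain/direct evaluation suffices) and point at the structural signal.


Technique: no special technique — the new term depends nonlinearly on the old ones, which disqualifies every superposition-based technique.


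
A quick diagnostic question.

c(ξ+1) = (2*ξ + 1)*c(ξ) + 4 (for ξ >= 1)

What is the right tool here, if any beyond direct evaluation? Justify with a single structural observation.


Diagnosis: a summation factor — with the index-dependent coefficient 2*ξ + 1, dividing by the cumulative product turns the left side into a pure difference.


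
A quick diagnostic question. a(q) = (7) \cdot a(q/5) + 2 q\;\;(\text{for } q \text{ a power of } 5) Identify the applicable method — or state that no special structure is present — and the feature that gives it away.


Technique: the master substitution — the argument contracts 5-fold per step: reindex q exponentially and solve the linear recurrence in the new index.


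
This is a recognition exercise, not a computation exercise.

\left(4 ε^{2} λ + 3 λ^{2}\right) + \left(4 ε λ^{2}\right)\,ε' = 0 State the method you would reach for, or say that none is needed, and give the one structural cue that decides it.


Verdict: the exact-equation method — take the mixed partials of 4 ε^{2} λ + 3 λ^{2} and 4 ε λ^{2}: they are equal, which certifies an exact differential.


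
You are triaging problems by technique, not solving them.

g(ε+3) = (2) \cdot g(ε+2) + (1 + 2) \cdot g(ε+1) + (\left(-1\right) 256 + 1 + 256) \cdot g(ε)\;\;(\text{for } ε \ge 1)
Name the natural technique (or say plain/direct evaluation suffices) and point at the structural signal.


Method: the characteristic-root method — fixed numeric weights on consecutive terms and no forcing term added: the root method in its home territory.


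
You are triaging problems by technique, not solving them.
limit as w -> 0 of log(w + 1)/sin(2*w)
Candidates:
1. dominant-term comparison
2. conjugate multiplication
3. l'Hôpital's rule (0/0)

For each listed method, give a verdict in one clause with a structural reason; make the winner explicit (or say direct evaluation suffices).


Verdict: l'Hôpital's rule (0/0) — plug in 0: top and bottom both hit zero, so differentiate each and retry. Known elementary limits would finish this too — the rule just bypasses the case analysis.
- dominant-term comparison — this limit is not decided by comparing leading-term growth at infinity.
- conjugate multiplication — no divergent radical difference is present for a conjugate pair to cancel.
- l'Hôpital's rule (0/0): a fit — the right tool for this form.


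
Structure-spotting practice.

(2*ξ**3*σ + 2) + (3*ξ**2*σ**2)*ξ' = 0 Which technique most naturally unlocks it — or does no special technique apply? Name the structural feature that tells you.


Method: the exact-equation method — 2*ξ**3*σ + 2 and 3*ξ**2*σ**2 pass the exactness check on the nose, so no integrating factor in σ or ξ is needed at all.


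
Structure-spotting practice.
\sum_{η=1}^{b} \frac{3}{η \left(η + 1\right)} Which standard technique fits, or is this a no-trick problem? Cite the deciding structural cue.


Technique: telescoping — the denominator's roots in \frac{3}{η \left(η + 1\right)} sit an integer apart: decomposition produces a self-cancelling chain.


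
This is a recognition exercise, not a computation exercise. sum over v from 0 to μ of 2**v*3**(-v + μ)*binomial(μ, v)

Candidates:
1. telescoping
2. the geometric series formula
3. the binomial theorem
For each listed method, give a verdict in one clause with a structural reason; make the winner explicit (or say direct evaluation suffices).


Technique: the binomial theorem — binomial(μ, v) weighting matched powers of 2 and 3 is the expanded form of (2 + 3)^μ — fold it back up.
- telescoping: the terms as presented offer no neighboring cancellation — a telescoping rewrite may exist, but the displayed structure does not hand one over.
- the geometric series formula — the ratio of consecutive terms depends on the index.
- the binomial theorem — applies; the problem has the shape this method handles.


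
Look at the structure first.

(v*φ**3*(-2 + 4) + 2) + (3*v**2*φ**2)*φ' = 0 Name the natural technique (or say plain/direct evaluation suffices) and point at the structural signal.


Best approach: the exact-equation method — check exactness first: here it holds ((v*φ**3*(-2 + 4) + 2), 3*v**2*φ**2 have matching cross partials), so no integrating factor is needed.


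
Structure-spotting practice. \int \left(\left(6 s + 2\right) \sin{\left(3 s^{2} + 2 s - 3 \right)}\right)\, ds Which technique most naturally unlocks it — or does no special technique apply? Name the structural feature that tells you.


Technique: u-substitution — gathered as a product, the integrand carries the factor 6 s + 2 — up to a constant, the derivative of the inner expression 3 s^{2} + 2 s - 3 — so u = 3 s^{2} + 2 s - 3 collapses the integral.


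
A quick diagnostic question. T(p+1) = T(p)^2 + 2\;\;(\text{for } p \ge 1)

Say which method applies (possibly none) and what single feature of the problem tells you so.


Method: no special technique — the new term depends nonlinearly on the old ones, which disqualifies every superposition-based technique.


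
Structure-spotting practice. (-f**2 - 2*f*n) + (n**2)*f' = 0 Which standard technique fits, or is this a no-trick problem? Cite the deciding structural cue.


Verdict: the homogeneous substitution — solved for the derivative, the right side is unchanged under scaling n and f together — it depends only on the ratio f/n, so substitute a single ratio variable. Rearranged, this also fits the Bernoulli template directly; the homogeneous substitution reads the structure without the rearrangement.


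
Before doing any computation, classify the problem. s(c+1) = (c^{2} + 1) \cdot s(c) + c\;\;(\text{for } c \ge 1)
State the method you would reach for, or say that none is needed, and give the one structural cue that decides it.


Diagnosis: a summation factor — the coefficient c^{2} + 1 drifts with the index, so no fixed root exists; normalizing by the cumulative product telescopes it.


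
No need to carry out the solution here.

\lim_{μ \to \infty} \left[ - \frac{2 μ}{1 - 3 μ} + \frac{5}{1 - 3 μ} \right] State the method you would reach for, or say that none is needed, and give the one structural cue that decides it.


Verdict: dominant-term comparison — divide by the highest power of μ present: lower-order terms vanish and the dominant ratio remains. Viewed as a single quotient this is an ∞/∞ form — an at-infinity application of l'Hôpital's rule would also resolve it; comparing leading growth reads the answer without differentiating.


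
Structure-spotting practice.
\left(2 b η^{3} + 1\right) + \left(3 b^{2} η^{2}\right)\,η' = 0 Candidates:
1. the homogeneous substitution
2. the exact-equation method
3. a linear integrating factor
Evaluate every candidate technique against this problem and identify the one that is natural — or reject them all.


Best approach: the exact-equation method — checking ∂/∂η of 2 b η^{3} + 1 against ∂/∂b of 3 b^{2} η^{2}: they match — the equation is exact as it stands.
- the homogeneous substitution: the slope changes under joint rescaling, failing the degree-zero test.
- the exact-equation method: yes — fits the structure here.
- a linear integrating factor: a nonlinear term in the unknown puts this outside the integrating-factor template.


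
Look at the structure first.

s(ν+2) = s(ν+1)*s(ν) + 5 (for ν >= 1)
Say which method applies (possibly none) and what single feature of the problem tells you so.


Verdict: no special technique — the unknown sequence enters the update nonlinearly, so no linear method fits the recurrence as written — direct iteration remains.


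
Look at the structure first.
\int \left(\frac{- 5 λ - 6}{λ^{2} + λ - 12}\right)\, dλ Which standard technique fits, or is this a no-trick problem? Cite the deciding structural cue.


Method: partial fractions — the bottom factors while the top stays lower-degree — split into simple fractions and integrate piece by piece.


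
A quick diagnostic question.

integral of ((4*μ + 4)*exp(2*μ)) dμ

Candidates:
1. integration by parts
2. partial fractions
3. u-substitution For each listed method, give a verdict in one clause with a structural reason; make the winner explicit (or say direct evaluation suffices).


Best approach: integration by parts — 4*μ + 4 dies after finitely many derivatives while exp(2*μ) cycles under integration — the tabular/parts setup.
- integration by parts — yes, a natural case for it.
- partial fractions: there is no rational-function structure to decompose.
- u-substitution — no subexpression of the integrand serves as a whole-integral substitution inner — individual terms may offer their own, but none carries its derivative as a factor of the full integrand; a working change of variable would have to be constructed from outside the expression.


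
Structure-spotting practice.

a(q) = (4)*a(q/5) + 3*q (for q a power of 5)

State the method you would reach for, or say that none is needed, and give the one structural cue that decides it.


Diagnosis: the master substitution — the argument q/5 divides the index by 5; the standard q = 5^m substitution converts it to a constant-shift recurrence.


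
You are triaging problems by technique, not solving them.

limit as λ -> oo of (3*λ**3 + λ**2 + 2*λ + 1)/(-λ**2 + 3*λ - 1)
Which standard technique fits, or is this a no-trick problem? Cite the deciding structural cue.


Method: dominant-term comparison — divide by the highest power of λ present: lower-order terms vanish and the dominant ratio remains. Differentiating the expression as a single quotient would eventually settle it as well; matching dominant growth settles it immediately.


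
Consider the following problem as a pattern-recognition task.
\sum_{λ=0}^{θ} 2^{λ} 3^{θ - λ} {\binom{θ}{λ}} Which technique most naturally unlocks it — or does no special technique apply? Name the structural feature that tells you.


Best approach: the binomial theorem — binomial coefficients against complementary powers of 2 and 3: recognize the binomial expansion and resum.


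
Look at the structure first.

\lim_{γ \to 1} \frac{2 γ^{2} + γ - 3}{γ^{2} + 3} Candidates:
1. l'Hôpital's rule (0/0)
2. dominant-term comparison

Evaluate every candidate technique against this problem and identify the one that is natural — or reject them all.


Technique: no special technique — no zero denominators, no indeterminate clash at 1 — substitute and read off the value.
- l'Hôpital's rule (0/0) — substituting the point produces a determinate value, not a 0 over 0 clash.
- dominant-term comparison — no dominant power emerges to decide the limit by degree comparison.


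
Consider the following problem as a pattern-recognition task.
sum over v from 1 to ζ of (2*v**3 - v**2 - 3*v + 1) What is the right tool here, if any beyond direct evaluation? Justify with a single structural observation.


Verdict: no special technique — with only polynomial terms in v present, the classical sum-of-powers identities are all you need.


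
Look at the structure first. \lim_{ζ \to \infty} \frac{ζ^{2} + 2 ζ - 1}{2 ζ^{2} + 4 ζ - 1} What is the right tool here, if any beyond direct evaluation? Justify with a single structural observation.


Method: dominant-term comparison — divide through by the highest power of ζ; every lower-order term dies and the dominant terms decide the limit. l'Hôpital's at-infinity variant applies to the expression viewed as a single quotient; the leading-term comparison is the direct route.


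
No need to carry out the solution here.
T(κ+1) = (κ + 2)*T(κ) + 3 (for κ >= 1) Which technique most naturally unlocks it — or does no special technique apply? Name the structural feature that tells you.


Technique: a summation factor — rescale the sequence by the product of the weights κ + 2 so far — the recurrence collapses to a plain running sum.


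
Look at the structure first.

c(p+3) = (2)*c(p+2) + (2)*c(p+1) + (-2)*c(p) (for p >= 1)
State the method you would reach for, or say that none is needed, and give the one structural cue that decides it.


Technique: the characteristic-root method — every coefficient is a fixed number and the forcing is zero — substitute r^p and read off the root equation.


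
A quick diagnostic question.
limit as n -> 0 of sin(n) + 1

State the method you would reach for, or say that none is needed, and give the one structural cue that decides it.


Diagnosis: no special technique — no denominator vanishes and nothing blows up at 0: direct substitution is the whole computation.


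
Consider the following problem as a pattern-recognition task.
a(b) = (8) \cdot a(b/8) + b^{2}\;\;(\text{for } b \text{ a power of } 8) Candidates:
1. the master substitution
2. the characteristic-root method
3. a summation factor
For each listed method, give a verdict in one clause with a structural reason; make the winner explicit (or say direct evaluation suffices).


Method: the master substitution — the argument shrinks by the factor 8, so measure the index on a logarithmic scale and the recursion becomes a shift.
- the master substitution: applies; the problem has the shape this method handles.
- the characteristic-root method: a divided-index call is not the fixed-shift linear shape that characteristic roots solve.
- a summation factor: the recursion divides its index rather than shifting it — there is no previous-term chain for a summation factor to telescope.


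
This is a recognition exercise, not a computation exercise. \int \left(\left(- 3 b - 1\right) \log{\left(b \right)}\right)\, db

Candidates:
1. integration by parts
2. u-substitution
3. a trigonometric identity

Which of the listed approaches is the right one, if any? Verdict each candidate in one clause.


Diagnosis: integration by parts — \log{\left(b \right)} is the classic u in parts — its derivative is a plain reciprocal while - 3 b - 1 absorbs the dv role.
- integration by parts — applies; the problem has the shape this method handles.
- u-substitution: no subexpression of the integrand pairs with its own derivative as a factor — individual terms may offer their own substitutions, but any change of variable covering the whole integral would have to be constructed from outside the expression.
- a trigonometric identity — no sine or cosine appears, so there is nothing for a trigonometric identity to act on.


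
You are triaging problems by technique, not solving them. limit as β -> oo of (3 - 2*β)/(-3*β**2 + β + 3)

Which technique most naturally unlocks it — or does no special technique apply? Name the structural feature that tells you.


Technique: dominant-term comparison — at large β only the top-degree terms survive; compare the leading terms and the limit falls out. As a single quotient, the ∞/∞ shape would yield to repeated differentiation as well — the growth comparison gets there in one look.


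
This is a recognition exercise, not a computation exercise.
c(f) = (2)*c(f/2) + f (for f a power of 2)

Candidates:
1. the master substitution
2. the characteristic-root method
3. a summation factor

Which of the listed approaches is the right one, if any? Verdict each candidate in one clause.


Verdict: the master substitution — the recursive call is at index f/2 rather than a shift, a divide-and-conquer shape — substituting f = 2^m linearizes it.
- the master substitution — applies; the problem has the shape this method handles.
- the characteristic-root method: a divided-index call is not the fixed-shift linear shape that characteristic roots solve.
- a summation factor: a divided-index call is outside the fixed-shift first-order family a summation factor normalizes.


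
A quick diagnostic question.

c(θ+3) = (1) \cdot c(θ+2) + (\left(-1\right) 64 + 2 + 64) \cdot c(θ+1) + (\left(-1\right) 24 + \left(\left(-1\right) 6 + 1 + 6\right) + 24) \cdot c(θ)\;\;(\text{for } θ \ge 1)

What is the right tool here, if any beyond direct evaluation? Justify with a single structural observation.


Diagnosis: the characteristic-root method — the recurrence is linear and homogeneous with constant coefficients, so the ansatz r^θ turns it into a polynomial equation for r.


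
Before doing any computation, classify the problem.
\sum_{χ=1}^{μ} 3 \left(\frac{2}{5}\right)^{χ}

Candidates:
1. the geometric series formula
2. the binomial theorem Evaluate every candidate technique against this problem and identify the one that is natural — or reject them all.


Technique: the geometric series formula — consecutive terms stand in a fixed index-free ratio — the geometric sum formula closes it.
- the geometric series formula — yes, a natural case for it.
- the binomial theorem: the summand does not match any term pattern of an expanded binomial power.


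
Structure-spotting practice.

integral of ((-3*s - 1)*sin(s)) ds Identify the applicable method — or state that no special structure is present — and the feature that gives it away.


Best approach: integration by parts — the integrand splits as -3*s - 1 times sin(s) — repeatedly differentiating the polynomial part kills it, which is the parts ladder.


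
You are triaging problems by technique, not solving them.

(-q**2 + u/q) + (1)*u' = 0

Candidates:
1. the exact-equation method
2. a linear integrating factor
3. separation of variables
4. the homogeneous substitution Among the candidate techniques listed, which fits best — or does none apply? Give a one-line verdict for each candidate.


Best approach: a linear integrating factor — the unknown enters only to the first power against a nonzero forcing term — the integrating-factor template applies directly.
- the exact-equation method: the cross partial derivatives disagree, so no single potential exists.
- a linear integrating factor: applicable, and directly so.
- separation of variables: no division isolates the independent variable from the unknown.
- the homogeneous substitution: the slope changes under joint rescaling, failing the degree-zero test.
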